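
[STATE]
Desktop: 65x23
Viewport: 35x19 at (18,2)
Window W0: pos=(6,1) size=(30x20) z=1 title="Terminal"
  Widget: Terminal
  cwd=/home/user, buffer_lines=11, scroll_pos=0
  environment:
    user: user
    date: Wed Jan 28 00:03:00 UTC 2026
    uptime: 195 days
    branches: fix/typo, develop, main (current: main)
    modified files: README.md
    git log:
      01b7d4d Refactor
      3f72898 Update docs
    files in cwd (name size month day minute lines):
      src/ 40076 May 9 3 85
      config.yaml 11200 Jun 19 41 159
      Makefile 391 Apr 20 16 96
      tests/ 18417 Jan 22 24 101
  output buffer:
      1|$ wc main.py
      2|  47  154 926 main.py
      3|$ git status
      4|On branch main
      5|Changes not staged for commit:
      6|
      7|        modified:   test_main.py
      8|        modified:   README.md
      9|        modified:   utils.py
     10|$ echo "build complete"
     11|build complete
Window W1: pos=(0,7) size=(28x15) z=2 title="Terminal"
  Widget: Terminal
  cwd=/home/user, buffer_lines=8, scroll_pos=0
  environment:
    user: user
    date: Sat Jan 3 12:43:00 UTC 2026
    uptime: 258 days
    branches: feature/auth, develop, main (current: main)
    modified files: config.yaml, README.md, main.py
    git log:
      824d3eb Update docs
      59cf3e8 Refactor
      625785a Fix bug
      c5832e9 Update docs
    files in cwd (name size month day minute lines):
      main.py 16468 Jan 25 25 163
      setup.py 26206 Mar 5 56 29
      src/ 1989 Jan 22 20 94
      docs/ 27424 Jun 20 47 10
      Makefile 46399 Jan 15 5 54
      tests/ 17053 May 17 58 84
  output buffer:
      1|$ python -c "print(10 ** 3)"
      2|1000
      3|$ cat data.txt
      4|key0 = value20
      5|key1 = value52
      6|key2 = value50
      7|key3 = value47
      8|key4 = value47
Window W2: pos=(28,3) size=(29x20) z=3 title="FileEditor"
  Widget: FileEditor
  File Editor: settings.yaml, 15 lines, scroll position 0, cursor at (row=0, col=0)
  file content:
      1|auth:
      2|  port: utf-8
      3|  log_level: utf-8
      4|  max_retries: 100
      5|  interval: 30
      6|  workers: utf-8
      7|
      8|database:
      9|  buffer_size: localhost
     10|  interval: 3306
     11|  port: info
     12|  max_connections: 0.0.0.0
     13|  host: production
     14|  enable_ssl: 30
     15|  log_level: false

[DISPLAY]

                 ┃                 
──────────┏━━━━━━━━━━━━━━━━━━━━━━━━
y         ┃ FileEditor             
26 main.py┠────────────────────────
s         ┃█uth:                   
━━━━━━━━━┓┃  port: utf-8           
         ┃┃  log_level: utf-8      
─────────┨┃  max_retries: 100      
t(10 ** 3┃┃  interval: 30          
         ┃┃  workers: utf-8        
         ┃┃                        
         ┃┃database:               
         ┃┃  buffer_size: localhost
         ┃┃  interval: 3306        
         ┃┃  port: info            
         ┃┃  max_connections: 0.0.0
         ┃┃  host: production      
         ┃┃  enable_ssl: 30        
         ┃┃  log_level: false      


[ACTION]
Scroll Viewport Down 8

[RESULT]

y         ┃ FileEditor             
26 main.py┠────────────────────────
s         ┃█uth:                   
━━━━━━━━━┓┃  port: utf-8           
         ┃┃  log_level: utf-8      
─────────┨┃  max_retries: 100      
t(10 ** 3┃┃  interval: 30          
         ┃┃  workers: utf-8        
         ┃┃                        
         ┃┃database:               
         ┃┃  buffer_size: localhost
         ┃┃  interval: 3306        
         ┃┃  port: info            
         ┃┃  max_connections: 0.0.0
         ┃┃  host: production      
         ┃┃  enable_ssl: 30        
         ┃┃  log_level: false      
━━━━━━━━━┛┃                        
          ┗━━━━━━━━━━━━━━━━━━━━━━━━


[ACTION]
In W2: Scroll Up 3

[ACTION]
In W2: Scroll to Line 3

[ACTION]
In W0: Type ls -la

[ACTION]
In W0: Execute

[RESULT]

26 main.py┃ FileEditor             
s         ┠────────────────────────
ain       ┃█uth:                   
━━━━━━━━━┓┃  port: utf-8           
         ┃┃  log_level: utf-8      
─────────┨┃  max_retries: 100      
t(10 ** 3┃┃  interval: 30          
         ┃┃  workers: utf-8        
         ┃┃                        
         ┃┃database:               
         ┃┃  buffer_size: localhost
         ┃┃  interval: 3306        
         ┃┃  port: info            
         ┃┃  max_connections: 0.0.0
         ┃┃  host: production      
         ┃┃  enable_ssl: 30        
         ┃┃  log_level: false      
━━━━━━━━━┛┃                        
          ┗━━━━━━━━━━━━━━━━━━━━━━━━


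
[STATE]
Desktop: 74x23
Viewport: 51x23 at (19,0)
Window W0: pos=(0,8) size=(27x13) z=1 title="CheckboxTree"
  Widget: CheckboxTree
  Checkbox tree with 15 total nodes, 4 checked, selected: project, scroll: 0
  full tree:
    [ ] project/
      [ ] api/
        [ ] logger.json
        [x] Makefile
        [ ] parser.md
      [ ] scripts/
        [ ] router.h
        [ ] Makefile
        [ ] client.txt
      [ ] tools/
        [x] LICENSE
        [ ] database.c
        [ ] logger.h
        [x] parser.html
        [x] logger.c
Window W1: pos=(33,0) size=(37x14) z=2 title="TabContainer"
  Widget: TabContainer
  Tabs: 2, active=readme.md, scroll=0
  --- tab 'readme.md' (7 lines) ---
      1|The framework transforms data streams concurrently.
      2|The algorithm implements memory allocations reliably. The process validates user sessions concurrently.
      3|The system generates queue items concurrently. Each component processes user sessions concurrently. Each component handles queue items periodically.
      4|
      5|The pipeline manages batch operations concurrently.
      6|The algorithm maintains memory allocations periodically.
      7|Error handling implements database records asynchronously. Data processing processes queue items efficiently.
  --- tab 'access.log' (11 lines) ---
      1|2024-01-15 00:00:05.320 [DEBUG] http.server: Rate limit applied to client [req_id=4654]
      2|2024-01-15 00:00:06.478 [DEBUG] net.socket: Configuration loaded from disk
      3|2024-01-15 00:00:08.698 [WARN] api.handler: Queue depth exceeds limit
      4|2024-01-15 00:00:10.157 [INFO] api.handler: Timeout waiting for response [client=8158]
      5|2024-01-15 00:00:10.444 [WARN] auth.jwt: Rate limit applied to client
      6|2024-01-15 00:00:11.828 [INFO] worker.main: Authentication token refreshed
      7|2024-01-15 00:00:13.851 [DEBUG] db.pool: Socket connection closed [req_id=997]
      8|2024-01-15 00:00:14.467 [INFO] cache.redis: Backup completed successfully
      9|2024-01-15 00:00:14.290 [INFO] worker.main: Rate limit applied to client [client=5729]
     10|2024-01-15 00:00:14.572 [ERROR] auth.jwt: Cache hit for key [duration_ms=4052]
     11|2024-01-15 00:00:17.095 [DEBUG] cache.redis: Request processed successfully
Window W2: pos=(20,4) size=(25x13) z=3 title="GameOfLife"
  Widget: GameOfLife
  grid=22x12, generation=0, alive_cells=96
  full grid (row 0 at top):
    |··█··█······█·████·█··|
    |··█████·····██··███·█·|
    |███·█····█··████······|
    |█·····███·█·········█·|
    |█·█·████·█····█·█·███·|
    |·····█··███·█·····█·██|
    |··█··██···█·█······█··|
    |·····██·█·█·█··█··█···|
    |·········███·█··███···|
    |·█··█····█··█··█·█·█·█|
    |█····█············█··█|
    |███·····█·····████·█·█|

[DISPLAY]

              ┏━━━━━━━━━━━━━━━━━━━━━━━━━━━━━━━━━━━┓
              ┃ TabContainer                      ┃
              ┠───────────────────────────────────┨
              ┃[readme.md]│ access.log            ┃
 ┏━━━━━━━━━━━━━━━━━━━━━━━┓────────────────────────┃
 ┃ GameOfLife            ┃rk transforms data strea┃
 ┠───────────────────────┨hm implements memory all┃
 ┃Gen: 0                 ┃generates queue items co┃
━┃███·█····█··████······ ┃                        ┃
 ┃█·····███·█·········█· ┃e manages batch operatio┃
─┃█·█·████·█····█·█·███· ┃hm maintains memory allo┃
 ┃·····█··███·█·····█·██ ┃ing implements database ┃
 ┃··█··██···█·█······█·· ┃                        ┃
o┃·····██·█·█·█··█··█··· ┃━━━━━━━━━━━━━━━━━━━━━━━━┛
 ┃·········███·█··███··· ┃                         
 ┃·█··█····█··█··█·█·█·█ ┃                         
 ┗━━━━━━━━━━━━━━━━━━━━━━━┛                         
       ┃                                           
       ┃                                           
t      ┃                                           
━━━━━━━┛                                           
                                                   
                                                   


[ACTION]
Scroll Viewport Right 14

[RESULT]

          ┏━━━━━━━━━━━━━━━━━━━━━━━━━━━━━━━━━━━┓    
          ┃ TabContainer                      ┃    
          ┠───────────────────────────────────┨    
          ┃[readme.md]│ access.log            ┃    
━━━━━━━━━━━━━━━━━━━━━┓────────────────────────┃    
ameOfLife            ┃rk transforms data strea┃    
─────────────────────┨hm implements memory all┃    
n: 0                 ┃generates queue items co┃    
█·█····█··████······ ┃                        ┃    
····███·█·········█· ┃e manages batch operatio┃    
█·████·█····█·█·███· ┃hm maintains memory allo┃    
···█··███·█·····█·██ ┃ing implements database ┃    
█··██···█·█······█·· ┃                        ┃    
···██·█·█·█··█··█··· ┃━━━━━━━━━━━━━━━━━━━━━━━━┛    
·······███·█··███··· ┃                             
··█····█··█··█·█·█·█ ┃                             
━━━━━━━━━━━━━━━━━━━━━┛                             
   ┃                                               
   ┃                                               
   ┃                                               
━━━┛                                               
                                                   
                                                   


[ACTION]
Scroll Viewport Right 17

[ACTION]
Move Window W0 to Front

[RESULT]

          ┏━━━━━━━━━━━━━━━━━━━━━━━━━━━━━━━━━━━┓    
          ┃ TabContainer                      ┃    
          ┠───────────────────────────────────┨    
          ┃[readme.md]│ access.log            ┃    
━━━━━━━━━━━━━━━━━━━━━┓────────────────────────┃    
ameOfLife            ┃rk transforms data strea┃    
─────────────────────┨hm implements memory all┃    
n: 0                 ┃generates queue items co┃    
━━━┓···█··████······ ┃                        ┃    
   ┃███·█·········█· ┃e manages batch operatio┃    
───┨██·█····█·█·███· ┃hm maintains memory allo┃    
   ┃··███·█·····█·██ ┃ing implements database ┃    
   ┃█···█·█······█·· ┃                        ┃    
   ┃█·█·█·█··█··█··· ┃━━━━━━━━━━━━━━━━━━━━━━━━┛    
   ┃···███·█··███··· ┃                             
   ┃···█··█··█·█·█·█ ┃                             
   ┃━━━━━━━━━━━━━━━━━┛                             
   ┃                                               
   ┃                                               
   ┃                                               
━━━┛                                               
                                                   
                                                   


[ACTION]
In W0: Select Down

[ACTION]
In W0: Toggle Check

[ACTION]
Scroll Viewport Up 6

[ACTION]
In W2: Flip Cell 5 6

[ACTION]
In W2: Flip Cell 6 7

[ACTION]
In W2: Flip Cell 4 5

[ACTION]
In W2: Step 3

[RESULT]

          ┏━━━━━━━━━━━━━━━━━━━━━━━━━━━━━━━━━━━┓    
          ┃ TabContainer                      ┃    
          ┠───────────────────────────────────┨    
          ┃[readme.md]│ access.log            ┃    
━━━━━━━━━━━━━━━━━━━━━┓────────────────────────┃    
ameOfLife            ┃rk transforms data strea┃    
─────────────────────┨hm implements memory all┃    
n: 3                 ┃generates queue items co┃    
━━━┓·█·█··█··█·█···· ┃                        ┃    
   ┃··██··█··█······ ┃e manages batch operatio┃    
───┨······█·····███· ┃hm maintains memory allo┃    
   ┃···███······█·█· ┃ing implements database ┃    
   ┃···█····█······· ┃                        ┃    
   ┃···█·····██····· ┃━━━━━━━━━━━━━━━━━━━━━━━━┛    
   ┃··██·██·██··█··· ┃                             
   ┃···········██··· ┃                             
   ┃━━━━━━━━━━━━━━━━━┛                             
   ┃                                               
   ┃                                               
   ┃                                               
━━━┛                                               
                                                   
                                                   


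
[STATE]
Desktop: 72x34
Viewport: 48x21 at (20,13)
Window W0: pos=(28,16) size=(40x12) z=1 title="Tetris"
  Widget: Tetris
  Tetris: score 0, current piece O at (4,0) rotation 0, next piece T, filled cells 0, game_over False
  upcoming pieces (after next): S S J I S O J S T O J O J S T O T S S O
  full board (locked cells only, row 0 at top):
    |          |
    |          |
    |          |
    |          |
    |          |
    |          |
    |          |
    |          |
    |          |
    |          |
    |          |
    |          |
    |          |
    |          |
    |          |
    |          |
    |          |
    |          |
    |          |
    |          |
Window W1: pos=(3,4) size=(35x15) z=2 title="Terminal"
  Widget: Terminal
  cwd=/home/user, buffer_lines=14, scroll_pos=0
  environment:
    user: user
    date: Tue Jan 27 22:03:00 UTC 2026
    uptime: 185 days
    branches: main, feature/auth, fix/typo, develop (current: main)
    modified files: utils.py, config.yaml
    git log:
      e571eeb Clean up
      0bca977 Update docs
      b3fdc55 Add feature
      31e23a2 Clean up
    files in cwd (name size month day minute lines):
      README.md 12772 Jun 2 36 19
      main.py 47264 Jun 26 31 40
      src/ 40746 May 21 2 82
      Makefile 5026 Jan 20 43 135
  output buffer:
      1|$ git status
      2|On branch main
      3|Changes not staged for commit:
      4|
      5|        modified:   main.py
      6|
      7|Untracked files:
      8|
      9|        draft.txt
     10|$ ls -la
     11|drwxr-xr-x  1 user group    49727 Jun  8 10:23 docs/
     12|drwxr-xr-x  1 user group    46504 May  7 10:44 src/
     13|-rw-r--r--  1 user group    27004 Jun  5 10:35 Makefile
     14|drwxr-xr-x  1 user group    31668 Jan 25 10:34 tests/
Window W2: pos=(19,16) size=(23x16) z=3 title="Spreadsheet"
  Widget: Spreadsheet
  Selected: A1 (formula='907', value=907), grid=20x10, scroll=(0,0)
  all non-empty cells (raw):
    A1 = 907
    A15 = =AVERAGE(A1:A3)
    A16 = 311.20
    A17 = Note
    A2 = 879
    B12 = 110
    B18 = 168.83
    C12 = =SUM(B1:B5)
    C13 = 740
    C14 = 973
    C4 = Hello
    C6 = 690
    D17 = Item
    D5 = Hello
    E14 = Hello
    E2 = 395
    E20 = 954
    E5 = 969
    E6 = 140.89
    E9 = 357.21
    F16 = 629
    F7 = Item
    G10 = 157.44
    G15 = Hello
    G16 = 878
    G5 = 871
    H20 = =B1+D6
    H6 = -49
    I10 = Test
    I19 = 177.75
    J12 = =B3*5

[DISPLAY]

                 ┃                              
                 ┃                              
t                ┃                              
━━━━━━━━━━━━━━━━━━━━━┓━━━━━━━━━━━━━━━━━━━━━━━━━┓
 Spreadsheet         ┃                         ┃
─────────────────────┨─────────────────────────┨
A1: 907              ┃xt:                      ┃
       A       B     ┃                         ┃
---------------------┃▒                        ┃
  1    [907]       0 ┃                         ┃
  2      879       0 ┃                         ┃
  3        0       0 ┃                         ┃
  4        0       0H┃ore:                     ┃
  5        0       0 ┃                         ┃
  6        0       0 ┃━━━━━━━━━━━━━━━━━━━━━━━━━┛
  7        0       0 ┃                          
  8        0       0 ┃                          
  9        0       0 ┃                          
━━━━━━━━━━━━━━━━━━━━━┛                          
                                                
                                                


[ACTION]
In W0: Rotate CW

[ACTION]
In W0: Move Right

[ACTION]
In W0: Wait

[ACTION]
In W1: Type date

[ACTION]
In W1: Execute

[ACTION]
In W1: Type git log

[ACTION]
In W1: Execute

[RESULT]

                 ┃                              
ocs              ┃                              
ure              ┃                              
━━━━━━━━━━━━━━━━━━━━━┓━━━━━━━━━━━━━━━━━━━━━━━━━┓
 Spreadsheet         ┃                         ┃
─────────────────────┨─────────────────────────┨
A1: 907              ┃xt:                      ┃
       A       B     ┃                         ┃
---------------------┃▒                        ┃
  1    [907]       0 ┃                         ┃
  2      879       0 ┃                         ┃
  3        0       0 ┃                         ┃
  4        0       0H┃ore:                     ┃
  5        0       0 ┃                         ┃
  6        0       0 ┃━━━━━━━━━━━━━━━━━━━━━━━━━┛
  7        0       0 ┃                          
  8        0       0 ┃                          
  9        0       0 ┃                          
━━━━━━━━━━━━━━━━━━━━━┛                          
                                                
                                                


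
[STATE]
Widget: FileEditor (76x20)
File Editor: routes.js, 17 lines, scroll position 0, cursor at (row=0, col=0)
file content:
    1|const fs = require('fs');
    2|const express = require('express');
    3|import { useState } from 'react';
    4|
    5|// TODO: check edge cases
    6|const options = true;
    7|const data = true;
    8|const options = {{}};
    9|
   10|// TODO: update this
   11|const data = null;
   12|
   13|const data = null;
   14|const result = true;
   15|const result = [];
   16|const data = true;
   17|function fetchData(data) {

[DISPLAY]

█onst fs = require('fs');                                                  ▲
const express = require('express');                                        █
import { useState } from 'react';                                          ░
                                                                           ░
// TODO: check edge cases                                                  ░
const options = true;                                                      ░
const data = true;                                                         ░
const options = {{}};                                                      ░
                                                                           ░
// TODO: update this                                                       ░
const data = null;                                                         ░
                                                                           ░
const data = null;                                                         ░
const result = true;                                                       ░
const result = [];                                                         ░
const data = true;                                                         ░
function fetchData(data) {                                                 ░
                                                                           ░
                                                                           ░
                                                                           ▼


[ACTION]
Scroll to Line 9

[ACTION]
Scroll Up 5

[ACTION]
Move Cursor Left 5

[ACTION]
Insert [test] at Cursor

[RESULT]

test█onst fs = require('fs');                                              ▲
const express = require('express');                                        █
import { useState } from 'react';                                          ░
                                                                           ░
// TODO: check edge cases                                                  ░
const options = true;                                                      ░
const data = true;                                                         ░
const options = {{}};                                                      ░
                                                                           ░
// TODO: update this                                                       ░
const data = null;                                                         ░
                                                                           ░
const data = null;                                                         ░
const result = true;                                                       ░
const result = [];                                                         ░
const data = true;                                                         ░
function fetchData(data) {                                                 ░
                                                                           ░
                                                                           ░
                                                                           ▼


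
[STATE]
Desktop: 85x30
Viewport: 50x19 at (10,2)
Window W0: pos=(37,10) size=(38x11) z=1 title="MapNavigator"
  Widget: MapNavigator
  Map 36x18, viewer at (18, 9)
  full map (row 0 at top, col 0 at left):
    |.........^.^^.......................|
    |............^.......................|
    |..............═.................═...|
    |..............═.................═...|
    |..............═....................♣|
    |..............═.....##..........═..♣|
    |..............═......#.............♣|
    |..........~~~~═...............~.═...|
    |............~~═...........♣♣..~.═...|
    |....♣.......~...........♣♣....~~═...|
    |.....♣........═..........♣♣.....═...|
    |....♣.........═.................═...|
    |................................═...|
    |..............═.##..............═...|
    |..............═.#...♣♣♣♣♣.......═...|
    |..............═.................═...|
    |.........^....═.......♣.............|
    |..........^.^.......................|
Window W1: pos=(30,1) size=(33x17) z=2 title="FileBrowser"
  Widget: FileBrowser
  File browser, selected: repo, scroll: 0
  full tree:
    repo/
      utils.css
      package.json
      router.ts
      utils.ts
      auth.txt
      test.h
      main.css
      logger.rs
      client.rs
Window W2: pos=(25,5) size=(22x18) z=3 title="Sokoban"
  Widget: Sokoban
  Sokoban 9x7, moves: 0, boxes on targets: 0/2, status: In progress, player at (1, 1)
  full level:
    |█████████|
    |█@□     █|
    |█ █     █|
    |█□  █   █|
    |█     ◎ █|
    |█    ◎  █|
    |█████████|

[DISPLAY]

                    ┃ FileBrowser                 
                    ┠─────────────────────────────
                    ┃> [-] repo/                  
               ┏━━━━━━━━━━━━━━━━━━━━┓             
               ┃ Sokoban            ┃             
               ┠────────────────────┨             
               ┃█████████           ┃             
               ┃█@□     █           ┃             
               ┃█ █     █           ┃             
               ┃█□  █   █           ┃             
               ┃█     ◎ █           ┃             
               ┃█    ◎  █           ┃             
               ┃█████████           ┃             
               ┃Moves: 0  0/2       ┃             
               ┃                    ┃             
               ┃                    ┃━━━━━━━━━━━━━
               ┃                    ┃.....═.......
               ┃                    ┃.............
               ┃                    ┃━━━━━━━━━━━━━


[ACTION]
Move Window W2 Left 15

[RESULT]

                    ┃ FileBrowser                 
                    ┠─────────────────────────────
                    ┃> [-] repo/                  
┏━━━━━━━━━━━━━━━━━━━━┓   utils.css                
┃ Sokoban            ┃   package.json             
┠────────────────────┨   router.ts                
┃█████████           ┃   utils.ts                 
┃█@□     █           ┃   auth.txt                 
┃█ █     █           ┃   test.h                   
┃█□  █   █           ┃   main.css                 
┃█     ◎ █           ┃   logger.rs                
┃█    ◎  █           ┃   client.rs                
┃█████████           ┃                            
┃Moves: 0  0/2       ┃                            
┃                    ┃                            
┃                    ┃━━━━━━━━━━━━━━━━━━━━━━━━━━━━
┃                    ┃     ┃....♣.........═.......
┃                    ┃     ┃......................
┃                    ┃     ┗━━━━━━━━━━━━━━━━━━━━━━


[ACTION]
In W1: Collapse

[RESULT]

                    ┃ FileBrowser                 
                    ┠─────────────────────────────
                    ┃> [+] repo/                  
┏━━━━━━━━━━━━━━━━━━━━┓                            
┃ Sokoban            ┃                            
┠────────────────────┨                            
┃█████████           ┃                            
┃█@□     █           ┃                            
┃█ █     █           ┃                            
┃█□  █   █           ┃                            
┃█     ◎ █           ┃                            
┃█    ◎  █           ┃                            
┃█████████           ┃                            
┃Moves: 0  0/2       ┃                            
┃                    ┃                            
┃                    ┃━━━━━━━━━━━━━━━━━━━━━━━━━━━━
┃                    ┃     ┃....♣.........═.......
┃                    ┃     ┃......................
┃                    ┃     ┗━━━━━━━━━━━━━━━━━━━━━━


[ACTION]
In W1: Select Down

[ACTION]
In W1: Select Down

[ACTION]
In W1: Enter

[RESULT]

                    ┃ FileBrowser                 
                    ┠─────────────────────────────
                    ┃> [-] repo/                  
┏━━━━━━━━━━━━━━━━━━━━┓   utils.css                
┃ Sokoban            ┃   package.json             
┠────────────────────┨   router.ts                
┃█████████           ┃   utils.ts                 
┃█@□     █           ┃   auth.txt                 
┃█ █     █           ┃   test.h                   
┃█□  █   █           ┃   main.css                 
┃█     ◎ █           ┃   logger.rs                
┃█    ◎  █           ┃   client.rs                
┃█████████           ┃                            
┃Moves: 0  0/2       ┃                            
┃                    ┃                            
┃                    ┃━━━━━━━━━━━━━━━━━━━━━━━━━━━━
┃                    ┃     ┃....♣.........═.......
┃                    ┃     ┃......................
┃                    ┃     ┗━━━━━━━━━━━━━━━━━━━━━━


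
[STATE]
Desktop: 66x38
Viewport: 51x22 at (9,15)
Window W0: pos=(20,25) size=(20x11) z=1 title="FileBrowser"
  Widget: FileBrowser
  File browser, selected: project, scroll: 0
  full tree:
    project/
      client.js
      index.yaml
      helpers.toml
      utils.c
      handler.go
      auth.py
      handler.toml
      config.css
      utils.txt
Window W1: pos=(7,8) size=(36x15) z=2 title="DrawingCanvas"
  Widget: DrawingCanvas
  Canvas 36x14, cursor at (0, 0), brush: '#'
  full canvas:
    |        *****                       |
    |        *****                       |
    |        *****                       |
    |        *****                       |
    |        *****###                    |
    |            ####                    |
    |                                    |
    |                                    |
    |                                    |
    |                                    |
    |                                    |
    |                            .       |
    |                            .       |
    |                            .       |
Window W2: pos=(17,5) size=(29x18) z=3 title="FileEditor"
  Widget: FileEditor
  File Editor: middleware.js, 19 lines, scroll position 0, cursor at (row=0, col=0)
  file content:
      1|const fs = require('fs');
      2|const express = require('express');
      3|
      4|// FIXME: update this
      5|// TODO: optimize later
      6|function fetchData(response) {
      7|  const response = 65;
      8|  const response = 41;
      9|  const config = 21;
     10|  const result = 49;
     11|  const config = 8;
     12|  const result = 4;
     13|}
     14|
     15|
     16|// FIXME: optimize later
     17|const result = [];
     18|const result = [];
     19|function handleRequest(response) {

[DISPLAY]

       *┃  const response = 41;    ░┃              
        ┃  const config = 21;      ░┃              
        ┃  const result = 49;      ░┃              
        ┃  const config = 8;       ░┃              
        ┃  const result = 4;       ░┃              
        ┃}                         ░┃              
        ┃                          ▼┃              
━━━━━━━━┗━━━━━━━━━━━━━━━━━━━━━━━━━━━┛              
                                                   
                                                   
           ┏━━━━━━━━━━━━━━━━━━┓                    
           ┃ FileBrowser      ┃                    
           ┠──────────────────┨                    
           ┃> [-] project/    ┃                    
           ┃    client.js     ┃                    
           ┃    index.yaml    ┃                    
           ┃    helpers.toml  ┃                    
           ┃    utils.c       ┃                    
           ┃    handler.go    ┃                    
           ┃    auth.py       ┃                    
           ┗━━━━━━━━━━━━━━━━━━┛                    
                                                   


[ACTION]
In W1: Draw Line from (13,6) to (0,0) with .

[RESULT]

 .     *┃  const response = 41;    ░┃              
 .      ┃  const config = 21;      ░┃              
  .     ┃  const result = 49;      ░┃              
  .     ┃  const config = 8;       ░┃              
   .    ┃  const result = 4;       ░┃              
   .    ┃}                         ░┃              
    .   ┃                          ▼┃              
━━━━━━━━┗━━━━━━━━━━━━━━━━━━━━━━━━━━━┛              
                                                   
                                                   
           ┏━━━━━━━━━━━━━━━━━━┓                    
           ┃ FileBrowser      ┃                    
           ┠──────────────────┨                    
           ┃> [-] project/    ┃                    
           ┃    client.js     ┃                    
           ┃    index.yaml    ┃                    
           ┃    helpers.toml  ┃                    
           ┃    utils.c       ┃                    
           ┃    handler.go    ┃                    
           ┃    auth.py       ┃                    
           ┗━━━━━━━━━━━━━━━━━━┛                    
                                                   


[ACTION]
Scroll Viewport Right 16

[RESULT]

 *┃  const response = 41;    ░┃                    
  ┃  const config = 21;      ░┃                    
  ┃  const result = 49;      ░┃                    
  ┃  const config = 8;       ░┃                    
  ┃  const result = 4;       ░┃                    
  ┃}                         ░┃                    
  ┃                          ▼┃                    
━━┗━━━━━━━━━━━━━━━━━━━━━━━━━━━┛                    
                                                   
                                                   
     ┏━━━━━━━━━━━━━━━━━━┓                          
     ┃ FileBrowser      ┃                          
     ┠──────────────────┨                          
     ┃> [-] project/    ┃                          
     ┃    client.js     ┃                          
     ┃    index.yaml    ┃                          
     ┃    helpers.toml  ┃                          
     ┃    utils.c       ┃                          
     ┃    handler.go    ┃                          
     ┃    auth.py       ┃                          
     ┗━━━━━━━━━━━━━━━━━━┛                          
                                                   


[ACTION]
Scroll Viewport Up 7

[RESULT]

━━┃█onst fs = require('fs'); ▲┃                    
gC┃const express = require('e█┃                    
──┃                          ░┃                    
 *┃// FIXME: update this     ░┃                    
 *┃// TODO: optimize later   ░┃                    
 *┃function fetchData(respons░┃                    
 *┃  const response = 65;    ░┃                    
 *┃  const response = 41;    ░┃                    
  ┃  const config = 21;      ░┃                    
  ┃  const result = 49;      ░┃                    
  ┃  const config = 8;       ░┃                    
  ┃  const result = 4;       ░┃                    
  ┃}                         ░┃                    
  ┃                          ▼┃                    
━━┗━━━━━━━━━━━━━━━━━━━━━━━━━━━┛                    
                                                   
                                                   
     ┏━━━━━━━━━━━━━━━━━━┓                          
     ┃ FileBrowser      ┃                          
     ┠──────────────────┨                          
     ┃> [-] project/    ┃                          
     ┃    client.js     ┃                          


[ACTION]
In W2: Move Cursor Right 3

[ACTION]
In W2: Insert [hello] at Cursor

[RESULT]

━━┃conhello█t fs = require('f▲┃                    
gC┃const express = require('e█┃                    
──┃                          ░┃                    
 *┃// FIXME: update this     ░┃                    
 *┃// TODO: optimize later   ░┃                    
 *┃function fetchData(respons░┃                    
 *┃  const response = 65;    ░┃                    
 *┃  const response = 41;    ░┃                    
  ┃  const config = 21;      ░┃                    
  ┃  const result = 49;      ░┃                    
  ┃  const config = 8;       ░┃                    
  ┃  const result = 4;       ░┃                    
  ┃}                         ░┃                    
  ┃                          ▼┃                    
━━┗━━━━━━━━━━━━━━━━━━━━━━━━━━━┛                    
                                                   
                                                   
     ┏━━━━━━━━━━━━━━━━━━┓                          
     ┃ FileBrowser      ┃                          
     ┠──────────────────┨                          
     ┃> [-] project/    ┃                          
     ┃    client.js     ┃                          
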